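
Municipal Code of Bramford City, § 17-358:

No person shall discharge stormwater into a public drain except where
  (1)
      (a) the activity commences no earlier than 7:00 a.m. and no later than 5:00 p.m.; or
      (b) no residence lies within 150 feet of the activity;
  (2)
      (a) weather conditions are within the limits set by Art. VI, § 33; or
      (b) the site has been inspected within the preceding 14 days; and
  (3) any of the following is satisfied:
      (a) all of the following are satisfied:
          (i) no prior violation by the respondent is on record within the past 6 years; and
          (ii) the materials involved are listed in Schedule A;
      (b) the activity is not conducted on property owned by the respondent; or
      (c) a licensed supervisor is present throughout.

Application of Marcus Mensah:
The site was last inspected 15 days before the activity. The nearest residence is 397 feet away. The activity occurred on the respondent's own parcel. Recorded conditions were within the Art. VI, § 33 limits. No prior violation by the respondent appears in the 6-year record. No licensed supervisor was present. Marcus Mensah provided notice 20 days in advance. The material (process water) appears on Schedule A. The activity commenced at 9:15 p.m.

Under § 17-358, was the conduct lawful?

(a) start within hours — fails.
(b) no residence in 150 ft — satisfied.
So (1) is satisfied (F OR T).
(a) weather ok — satisfied.
(b) site inspected — not met.
So (2) is satisfied (T OR F).
(i) no prior violation — holds.
(ii) Schedule A material — holds.
So (a) is satisfied (T AND T).
(b) not (own property) — fails.
(c) supervisor present — not met.
So (3) is satisfied (T OR F OR F).
So Overall is satisfied (T AND T AND T).

Yes — lawful.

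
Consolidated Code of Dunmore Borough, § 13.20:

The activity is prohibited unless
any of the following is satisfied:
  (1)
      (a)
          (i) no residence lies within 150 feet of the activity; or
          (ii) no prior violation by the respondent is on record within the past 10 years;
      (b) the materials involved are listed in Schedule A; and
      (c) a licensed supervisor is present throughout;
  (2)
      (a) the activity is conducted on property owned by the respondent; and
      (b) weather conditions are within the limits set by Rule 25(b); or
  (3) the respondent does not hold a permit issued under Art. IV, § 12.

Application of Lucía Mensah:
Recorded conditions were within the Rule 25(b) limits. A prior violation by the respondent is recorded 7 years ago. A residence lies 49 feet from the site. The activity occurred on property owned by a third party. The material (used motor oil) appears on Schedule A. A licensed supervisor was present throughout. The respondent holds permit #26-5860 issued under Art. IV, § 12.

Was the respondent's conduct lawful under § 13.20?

(i) no residence in 150 ft — not satisfied.
(ii) no prior violation — not satisfied.
So (a) is not satisfied (F OR F).
(b) Schedule A material — met.
(c) supervisor present — holds.
(1): F AND T AND T → false.
(a) own property — fails.
(b) weather ok — met.
(2) = F AND T = false.
(3) not (holds permit) — not satisfied.
Overall = F OR F OR F = false.

No — unlawful.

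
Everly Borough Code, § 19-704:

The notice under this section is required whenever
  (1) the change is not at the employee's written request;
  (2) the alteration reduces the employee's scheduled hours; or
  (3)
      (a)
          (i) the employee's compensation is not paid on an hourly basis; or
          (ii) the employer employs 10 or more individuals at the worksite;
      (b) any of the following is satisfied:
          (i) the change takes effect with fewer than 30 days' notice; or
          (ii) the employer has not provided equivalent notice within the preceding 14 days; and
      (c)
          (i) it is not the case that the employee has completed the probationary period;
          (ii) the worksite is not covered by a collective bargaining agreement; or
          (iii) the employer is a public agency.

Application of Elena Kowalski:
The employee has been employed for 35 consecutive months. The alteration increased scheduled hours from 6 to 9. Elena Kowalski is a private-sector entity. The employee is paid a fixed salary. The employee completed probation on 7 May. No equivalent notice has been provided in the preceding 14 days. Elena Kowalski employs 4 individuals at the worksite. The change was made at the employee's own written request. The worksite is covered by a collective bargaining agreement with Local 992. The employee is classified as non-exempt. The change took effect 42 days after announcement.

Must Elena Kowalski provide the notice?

No — not required.

(1) not employee-requested — not satisfied.
(2) hours reduced — fails.
(i) not (hourly-paid) — holds.
(ii) ≥ 10 at site — not met.
(a): T OR F → true.
(i) < 30 days' notice — not met.
(ii) no recent notice — met.
(b) = F OR T = true.
(i) not (past probation) — not met.
(ii) no CBA — not met.
(iii) public agency — not met.
(c) = F OR F OR F = false.
(3) = T AND T AND F = false.
Overall = F OR F OR F = false.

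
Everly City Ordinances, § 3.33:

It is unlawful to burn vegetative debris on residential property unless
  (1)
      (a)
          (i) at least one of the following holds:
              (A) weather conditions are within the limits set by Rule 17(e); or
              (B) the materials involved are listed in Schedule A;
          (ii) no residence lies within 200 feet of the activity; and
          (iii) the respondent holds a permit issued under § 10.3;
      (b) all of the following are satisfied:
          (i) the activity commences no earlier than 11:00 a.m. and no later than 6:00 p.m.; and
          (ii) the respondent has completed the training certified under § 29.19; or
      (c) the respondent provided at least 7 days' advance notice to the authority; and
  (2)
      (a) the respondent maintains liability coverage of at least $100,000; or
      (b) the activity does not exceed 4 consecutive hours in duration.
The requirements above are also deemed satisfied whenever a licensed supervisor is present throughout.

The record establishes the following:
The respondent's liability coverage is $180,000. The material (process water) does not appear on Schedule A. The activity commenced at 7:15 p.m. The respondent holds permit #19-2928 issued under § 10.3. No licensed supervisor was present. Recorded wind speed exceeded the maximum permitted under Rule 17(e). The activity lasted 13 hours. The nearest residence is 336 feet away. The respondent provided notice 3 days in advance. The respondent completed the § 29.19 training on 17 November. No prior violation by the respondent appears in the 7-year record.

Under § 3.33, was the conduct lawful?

No — unlawful.

(A) weather ok — fails.
(B) Schedule A material — fails.
(i) = F OR F = false.
(ii) no residence in 200 ft — met.
(iii) holds permit — met.
So (a) is not satisfied (F AND T AND T).
(i) start within hours — fails.
(ii) training certified — holds.
(b): F AND T → false.
(c) ≥7 days' notice — not satisfied.
(1): F OR F OR F → false.
(a) coverage ≥ $100,000 — holds.
(b) ≤ 4 hrs duration — not satisfied.
(2): T OR F → true.
So Overall is not satisfied (F AND T).
Exception (supervisor present) — not satisfied.
Result: main false OR exception false → false.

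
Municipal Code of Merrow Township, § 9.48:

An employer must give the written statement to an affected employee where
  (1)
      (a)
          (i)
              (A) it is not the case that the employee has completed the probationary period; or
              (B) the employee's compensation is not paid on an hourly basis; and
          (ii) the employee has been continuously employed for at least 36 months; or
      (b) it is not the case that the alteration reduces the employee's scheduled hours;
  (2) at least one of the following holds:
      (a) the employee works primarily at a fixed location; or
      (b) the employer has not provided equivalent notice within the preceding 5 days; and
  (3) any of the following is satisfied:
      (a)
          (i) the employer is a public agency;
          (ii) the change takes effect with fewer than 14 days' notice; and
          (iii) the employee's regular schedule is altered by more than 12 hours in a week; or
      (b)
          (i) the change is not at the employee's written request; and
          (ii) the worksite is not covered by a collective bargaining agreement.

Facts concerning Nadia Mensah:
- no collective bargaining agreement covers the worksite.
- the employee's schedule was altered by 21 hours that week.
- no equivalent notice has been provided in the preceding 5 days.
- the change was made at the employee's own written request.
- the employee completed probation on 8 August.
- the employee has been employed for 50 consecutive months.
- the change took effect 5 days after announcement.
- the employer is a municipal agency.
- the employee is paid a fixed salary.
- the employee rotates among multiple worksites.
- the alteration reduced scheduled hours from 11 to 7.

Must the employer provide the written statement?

(A) not (past probation) — not met.
(B) not (hourly-paid) — holds.
So (i) is satisfied (F OR T).
(ii) tenure ≥ 36 mo. — holds.
So (a) is satisfied (T AND T).
(b) not (hours reduced) — fails.
So (1) is satisfied (T OR F).
(a) fixed location — not met.
(b) no recent notice — satisfied.
(2): F OR T → true.
(i) public agency — holds.
(ii) < 14 days' notice — met.
(iii) schedule shift > 12h — satisfied.
So (a) is satisfied (T AND T AND T).
(i) not employee-requested — not satisfied.
(ii) no CBA — met.
So (b) is not satisfied (F AND T).
(3): T OR F → true.
Overall: T AND T AND T → true.

Yes — required.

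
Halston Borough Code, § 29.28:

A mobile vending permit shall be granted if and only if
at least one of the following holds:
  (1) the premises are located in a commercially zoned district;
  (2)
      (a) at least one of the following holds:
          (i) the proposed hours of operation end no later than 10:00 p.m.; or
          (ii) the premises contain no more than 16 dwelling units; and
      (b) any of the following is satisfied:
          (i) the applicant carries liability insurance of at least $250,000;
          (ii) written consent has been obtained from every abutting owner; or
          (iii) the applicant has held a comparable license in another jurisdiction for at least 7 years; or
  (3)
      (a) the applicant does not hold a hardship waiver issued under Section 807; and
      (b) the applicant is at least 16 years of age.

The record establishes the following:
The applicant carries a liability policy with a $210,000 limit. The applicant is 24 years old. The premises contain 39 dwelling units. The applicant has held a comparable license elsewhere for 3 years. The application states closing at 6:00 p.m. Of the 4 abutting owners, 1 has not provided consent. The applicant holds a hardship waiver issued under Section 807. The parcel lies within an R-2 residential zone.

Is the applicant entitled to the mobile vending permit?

No — denied.

(1) commercially zoned — not satisfied.
(i) closes by 10 p.m. — satisfied.
(ii) ≤ 16 units — not met.
So (a) is satisfied (T OR F).
(i) insurance ≥ $250,000 — fails.
(ii) all abutters consent — not met.
(iii) prior license ≥ 7 yr — not satisfied.
(b) = F OR F OR F = false.
So (2) is not satisfied (T AND F).
(a) not (hardship waiver) — fails.
(b) age ≥ 16 — met.
(3) = F AND T = false.
So Overall is not satisfied (F OR F OR F).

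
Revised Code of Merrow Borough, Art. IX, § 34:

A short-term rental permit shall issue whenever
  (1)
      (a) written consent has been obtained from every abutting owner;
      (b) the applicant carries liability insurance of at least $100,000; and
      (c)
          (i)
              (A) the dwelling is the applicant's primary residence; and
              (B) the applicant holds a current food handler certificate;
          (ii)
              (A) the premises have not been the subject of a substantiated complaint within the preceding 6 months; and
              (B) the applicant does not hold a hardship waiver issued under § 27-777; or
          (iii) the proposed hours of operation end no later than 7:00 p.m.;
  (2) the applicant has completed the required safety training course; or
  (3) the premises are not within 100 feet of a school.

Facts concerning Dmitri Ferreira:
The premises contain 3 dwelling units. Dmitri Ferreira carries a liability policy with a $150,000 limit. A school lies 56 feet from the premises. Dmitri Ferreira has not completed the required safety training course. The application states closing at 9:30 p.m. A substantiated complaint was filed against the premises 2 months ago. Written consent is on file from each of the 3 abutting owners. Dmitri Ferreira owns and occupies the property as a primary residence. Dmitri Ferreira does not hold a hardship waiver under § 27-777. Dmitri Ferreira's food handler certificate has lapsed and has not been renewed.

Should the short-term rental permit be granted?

(a) all abutters consent — met.
(b) insurance ≥ $100,000 — holds.
(A) primary residence — met.
(B) food handler cert. — fails.
So (i) is not satisfied (T AND F).
(A) no complaint in 6 mo. — not met.
(B) not (hardship waiver) — holds.
So (ii) is not satisfied (F AND T).
(iii) closes by 7 p.m. — not met.
(c): F OR F OR F → false.
(1) = T AND T AND F = false.
(2) safety training — fails.
(3) ≥100 ft from school — not met.
Overall = F OR F OR F = false.

No — denied.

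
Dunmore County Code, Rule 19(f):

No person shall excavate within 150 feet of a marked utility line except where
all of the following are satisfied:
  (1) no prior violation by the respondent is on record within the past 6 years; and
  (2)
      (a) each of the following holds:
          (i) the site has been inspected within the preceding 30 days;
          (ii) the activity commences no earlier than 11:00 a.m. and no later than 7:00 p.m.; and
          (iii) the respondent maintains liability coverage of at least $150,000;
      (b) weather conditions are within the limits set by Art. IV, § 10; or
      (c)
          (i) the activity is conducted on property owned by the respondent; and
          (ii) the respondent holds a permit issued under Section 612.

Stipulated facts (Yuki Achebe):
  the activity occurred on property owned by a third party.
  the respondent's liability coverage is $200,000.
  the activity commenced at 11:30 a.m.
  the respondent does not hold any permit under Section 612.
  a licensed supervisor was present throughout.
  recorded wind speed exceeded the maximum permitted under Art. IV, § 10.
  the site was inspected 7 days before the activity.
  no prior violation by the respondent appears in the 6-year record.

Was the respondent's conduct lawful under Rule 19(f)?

(1) no prior violation — satisfied.
(i) site inspected — satisfied.
(ii) start within hours — met.
(iii) coverage ≥ $150,000 — satisfied.
So (a) is satisfied (T AND T AND T).
(b) weather ok — not satisfied.
(i) own property — not met.
(ii) holds permit — not satisfied.
(c): F AND F → false.
(2) = T OR F OR F = true.
Overall: T AND T → true.

Yes — lawful.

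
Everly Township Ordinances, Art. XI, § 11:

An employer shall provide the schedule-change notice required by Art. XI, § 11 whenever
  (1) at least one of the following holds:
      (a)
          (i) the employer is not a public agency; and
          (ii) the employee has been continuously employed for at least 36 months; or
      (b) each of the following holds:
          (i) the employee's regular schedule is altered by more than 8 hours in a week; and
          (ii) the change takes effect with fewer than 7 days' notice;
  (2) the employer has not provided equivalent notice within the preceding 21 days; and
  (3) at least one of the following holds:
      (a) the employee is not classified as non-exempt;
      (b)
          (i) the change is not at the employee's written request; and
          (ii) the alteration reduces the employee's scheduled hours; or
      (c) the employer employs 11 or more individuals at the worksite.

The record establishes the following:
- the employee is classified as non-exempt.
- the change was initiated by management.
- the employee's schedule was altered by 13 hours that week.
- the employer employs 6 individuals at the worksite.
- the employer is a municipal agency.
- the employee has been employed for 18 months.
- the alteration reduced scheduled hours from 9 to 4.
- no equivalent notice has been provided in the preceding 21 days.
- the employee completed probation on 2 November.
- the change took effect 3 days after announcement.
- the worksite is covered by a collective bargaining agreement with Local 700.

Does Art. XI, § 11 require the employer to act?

(i) not (public agency) — fails.
(ii) tenure ≥ 36 mo. — fails.
So (a) is not satisfied (F AND F).
(i) schedule shift > 8h — satisfied.
(ii) < 7 days' notice — met.
(b): T AND T → true.
(1) = F OR T = true.
(2) no recent notice — holds.
(a) not (non-exempt) — not satisfied.
(i) not employee-requested — satisfied.
(ii) hours reduced — met.
So (b) is satisfied (T AND T).
(c) ≥ 11 at site — not met.
(3) = F OR T OR F = true.
Overall: T AND T AND T → true.

Yes — required.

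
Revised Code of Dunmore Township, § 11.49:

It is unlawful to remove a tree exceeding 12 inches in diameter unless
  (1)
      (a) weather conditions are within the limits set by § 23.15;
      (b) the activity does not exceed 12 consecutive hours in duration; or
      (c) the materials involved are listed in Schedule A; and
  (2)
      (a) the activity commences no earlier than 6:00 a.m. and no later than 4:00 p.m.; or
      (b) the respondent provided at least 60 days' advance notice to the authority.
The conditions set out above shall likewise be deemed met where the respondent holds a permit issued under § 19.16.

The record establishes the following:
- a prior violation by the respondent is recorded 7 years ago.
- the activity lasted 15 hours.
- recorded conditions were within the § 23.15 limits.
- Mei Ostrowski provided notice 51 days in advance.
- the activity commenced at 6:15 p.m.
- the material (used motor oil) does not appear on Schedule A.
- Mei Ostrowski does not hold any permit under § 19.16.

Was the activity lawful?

No — unlawful.

(a) weather ok — holds.
(b) ≤ 12 hrs duration — not met.
(c) Schedule A material — not satisfied.
(1): T OR F OR F → true.
(a) start within hours — not met.
(b) ≥60 days' notice — fails.
(2) = F OR F = false.
Overall = T AND F = false.
Exception (holds permit) — not satisfied.
Result: main false OR exception false → false.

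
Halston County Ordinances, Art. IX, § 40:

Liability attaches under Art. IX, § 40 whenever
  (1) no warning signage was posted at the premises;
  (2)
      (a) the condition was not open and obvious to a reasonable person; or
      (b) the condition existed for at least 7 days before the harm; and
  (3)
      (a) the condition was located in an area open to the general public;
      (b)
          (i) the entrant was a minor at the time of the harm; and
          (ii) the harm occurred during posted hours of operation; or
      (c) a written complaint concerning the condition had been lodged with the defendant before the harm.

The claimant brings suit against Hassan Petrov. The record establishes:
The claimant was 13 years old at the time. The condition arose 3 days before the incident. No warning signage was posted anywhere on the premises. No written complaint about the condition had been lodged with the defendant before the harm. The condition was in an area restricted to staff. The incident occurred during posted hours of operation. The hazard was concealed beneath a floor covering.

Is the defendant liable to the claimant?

(1) no signage posted — holds.
(a) not open/obvious — met.
(b) condition ≥7 days old — not satisfied.
(2) = T OR F = true.
(a) public area — not satisfied.
(i) entrant a minor — satisfied.
(ii) during posted hours — holds.
So (b) is satisfied (T AND T).
(c) complaint lodged — not met.
(3) = F OR T OR F = true.
Overall = T AND T AND T = true.

Yes — liable.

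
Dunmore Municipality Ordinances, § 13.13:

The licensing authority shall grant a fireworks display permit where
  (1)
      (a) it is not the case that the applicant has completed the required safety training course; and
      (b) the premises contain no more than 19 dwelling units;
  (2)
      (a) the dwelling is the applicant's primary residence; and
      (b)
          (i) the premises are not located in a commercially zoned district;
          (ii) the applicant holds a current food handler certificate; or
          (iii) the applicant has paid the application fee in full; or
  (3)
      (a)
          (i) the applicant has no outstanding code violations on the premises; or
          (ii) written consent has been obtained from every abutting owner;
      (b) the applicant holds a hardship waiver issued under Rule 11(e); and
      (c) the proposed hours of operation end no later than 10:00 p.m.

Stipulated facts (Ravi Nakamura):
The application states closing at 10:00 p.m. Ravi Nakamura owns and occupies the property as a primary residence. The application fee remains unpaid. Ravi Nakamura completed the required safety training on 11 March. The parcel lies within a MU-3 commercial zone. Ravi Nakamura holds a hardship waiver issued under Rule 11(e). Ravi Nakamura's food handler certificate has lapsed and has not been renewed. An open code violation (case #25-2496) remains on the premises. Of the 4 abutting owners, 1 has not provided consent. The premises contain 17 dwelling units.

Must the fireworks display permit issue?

No — denied.

(a) not (safety training) — not met.
(b) ≤ 19 units — holds.
(1): F AND T → false.
(a) primary residence — holds.
(i) not (commercially zoned) — not met.
(ii) food handler cert. — not met.
(iii) fee paid — not met.
(b): F OR F OR F → false.
(2) = T AND F = false.
(i) no code violations — fails.
(ii) all abutters consent — not satisfied.
So (a) is not satisfied (F OR F).
(b) hardship waiver — satisfied.
(c) closes by 10 p.m. — met.
So (3) is not satisfied (F AND T AND T).
So Overall is not satisfied (F OR F OR F).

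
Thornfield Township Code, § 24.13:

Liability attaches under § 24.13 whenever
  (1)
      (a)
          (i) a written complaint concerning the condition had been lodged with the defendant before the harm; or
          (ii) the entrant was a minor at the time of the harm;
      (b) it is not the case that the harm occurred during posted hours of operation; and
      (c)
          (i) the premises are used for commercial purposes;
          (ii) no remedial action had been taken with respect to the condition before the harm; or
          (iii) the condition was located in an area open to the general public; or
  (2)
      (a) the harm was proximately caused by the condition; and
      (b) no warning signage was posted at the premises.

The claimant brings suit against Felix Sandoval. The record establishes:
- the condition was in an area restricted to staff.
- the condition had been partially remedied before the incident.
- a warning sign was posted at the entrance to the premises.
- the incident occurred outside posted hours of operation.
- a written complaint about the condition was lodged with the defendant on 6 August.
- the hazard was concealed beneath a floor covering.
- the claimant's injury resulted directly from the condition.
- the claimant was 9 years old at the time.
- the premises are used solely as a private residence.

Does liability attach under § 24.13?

No — not liable.

(i) complaint lodged — satisfied.
(ii) entrant a minor — satisfied.
So (a) is satisfied (T OR T).
(b) not (during posted hours) — holds.
(i) commercial use — fails.
(ii) no remedial action — fails.
(iii) public area — fails.
(c) = F OR F OR F = false.
(1) = T AND T AND F = false.
(a) proximate cause — holds.
(b) no signage posted — not met.
So (2) is not satisfied (T AND F).
So Overall is not satisfied (F OR F).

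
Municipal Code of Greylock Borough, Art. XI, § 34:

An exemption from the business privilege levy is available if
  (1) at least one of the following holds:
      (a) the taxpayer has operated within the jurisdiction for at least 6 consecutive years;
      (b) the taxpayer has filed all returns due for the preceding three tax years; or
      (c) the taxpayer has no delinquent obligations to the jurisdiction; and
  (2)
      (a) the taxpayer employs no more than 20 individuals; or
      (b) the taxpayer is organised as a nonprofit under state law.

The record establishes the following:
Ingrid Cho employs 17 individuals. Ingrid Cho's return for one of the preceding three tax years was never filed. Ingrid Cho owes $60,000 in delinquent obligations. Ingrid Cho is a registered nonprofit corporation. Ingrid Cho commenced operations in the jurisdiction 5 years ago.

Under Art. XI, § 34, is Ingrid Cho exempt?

No — not exempt.

(a) ≥ 6 yrs in jurisdiction — not satisfied.
(b) returns current — not satisfied.
(c) no delinquency — not satisfied.
(1): F OR F OR F → false.
(a) ≤ 20 employees — holds.
(b) nonprofit — satisfied.
(2): T OR T → true.
So Overall is not satisfied (F AND T).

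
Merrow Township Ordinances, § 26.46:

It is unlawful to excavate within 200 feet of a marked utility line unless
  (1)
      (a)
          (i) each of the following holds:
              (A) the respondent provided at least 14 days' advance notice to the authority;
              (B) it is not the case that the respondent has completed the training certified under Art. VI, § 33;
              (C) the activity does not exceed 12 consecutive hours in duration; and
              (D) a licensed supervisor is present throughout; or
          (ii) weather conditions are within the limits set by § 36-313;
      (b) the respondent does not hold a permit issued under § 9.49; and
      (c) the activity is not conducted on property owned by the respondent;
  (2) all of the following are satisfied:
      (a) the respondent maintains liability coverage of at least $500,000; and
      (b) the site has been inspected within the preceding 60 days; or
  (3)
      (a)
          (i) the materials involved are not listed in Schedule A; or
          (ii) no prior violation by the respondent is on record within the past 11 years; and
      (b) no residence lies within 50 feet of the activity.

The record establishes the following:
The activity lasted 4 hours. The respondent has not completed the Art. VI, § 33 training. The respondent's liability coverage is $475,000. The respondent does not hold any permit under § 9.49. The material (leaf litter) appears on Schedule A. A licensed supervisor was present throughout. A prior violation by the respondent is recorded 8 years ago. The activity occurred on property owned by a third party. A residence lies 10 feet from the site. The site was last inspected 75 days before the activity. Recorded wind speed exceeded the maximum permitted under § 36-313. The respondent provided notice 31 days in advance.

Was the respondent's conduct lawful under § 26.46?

Yes — lawful.

(A) ≥14 days' notice — holds.
(B) not (training certified) — met.
(C) ≤ 12 hrs duration — holds.
(D) supervisor present — satisfied.
(i): T AND T AND T AND T → true.
(ii) weather ok — not met.
(a) = T OR F = true.
(b) not (holds permit) — holds.
(c) not (own property) — satisfied.
(1): T AND T AND T → true.
(a) coverage ≥ $500,000 — not met.
(b) site inspected — not satisfied.
So (2) is not satisfied (F AND F).
(i) not (Schedule A material) — fails.
(ii) no prior violation — not satisfied.
So (a) is not satisfied (F OR F).
(b) no residence in 50 ft — fails.
(3) = F AND F = false.
Overall = T OR F OR F = true.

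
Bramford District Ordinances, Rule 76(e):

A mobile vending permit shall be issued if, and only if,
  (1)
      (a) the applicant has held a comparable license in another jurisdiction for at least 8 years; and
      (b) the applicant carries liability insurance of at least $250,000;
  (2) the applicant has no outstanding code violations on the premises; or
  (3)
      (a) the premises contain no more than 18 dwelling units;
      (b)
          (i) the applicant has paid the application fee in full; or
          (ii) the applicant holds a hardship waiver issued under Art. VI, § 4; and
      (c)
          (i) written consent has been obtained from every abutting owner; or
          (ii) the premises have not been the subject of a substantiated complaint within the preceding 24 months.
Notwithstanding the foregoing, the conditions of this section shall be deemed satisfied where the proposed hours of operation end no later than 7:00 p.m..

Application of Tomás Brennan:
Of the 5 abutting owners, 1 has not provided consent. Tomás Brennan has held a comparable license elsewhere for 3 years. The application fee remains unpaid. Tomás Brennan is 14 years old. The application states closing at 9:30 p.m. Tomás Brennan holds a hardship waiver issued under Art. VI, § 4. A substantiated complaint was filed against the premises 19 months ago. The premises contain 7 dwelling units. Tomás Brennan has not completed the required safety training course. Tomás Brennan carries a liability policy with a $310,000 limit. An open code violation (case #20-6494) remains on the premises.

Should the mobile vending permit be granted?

No — denied.

(a) prior license ≥ 8 yr — not met.
(b) insurance ≥ $250,000 — satisfied.
(1): F AND T → false.
(2) no code violations — not met.
(a) ≤ 18 units — satisfied.
(i) fee paid — not met.
(ii) hardship waiver — satisfied.
(b): F OR T → true.
(i) all abutters consent — not met.
(ii) no complaint in 24 mo. — not satisfied.
(c): F OR F → false.
(3): T AND T AND F → false.
So Overall is not satisfied (F OR F OR F).
Exception (closes by 7 p.m.) — not satisfied.
Result: main false OR exception false → false.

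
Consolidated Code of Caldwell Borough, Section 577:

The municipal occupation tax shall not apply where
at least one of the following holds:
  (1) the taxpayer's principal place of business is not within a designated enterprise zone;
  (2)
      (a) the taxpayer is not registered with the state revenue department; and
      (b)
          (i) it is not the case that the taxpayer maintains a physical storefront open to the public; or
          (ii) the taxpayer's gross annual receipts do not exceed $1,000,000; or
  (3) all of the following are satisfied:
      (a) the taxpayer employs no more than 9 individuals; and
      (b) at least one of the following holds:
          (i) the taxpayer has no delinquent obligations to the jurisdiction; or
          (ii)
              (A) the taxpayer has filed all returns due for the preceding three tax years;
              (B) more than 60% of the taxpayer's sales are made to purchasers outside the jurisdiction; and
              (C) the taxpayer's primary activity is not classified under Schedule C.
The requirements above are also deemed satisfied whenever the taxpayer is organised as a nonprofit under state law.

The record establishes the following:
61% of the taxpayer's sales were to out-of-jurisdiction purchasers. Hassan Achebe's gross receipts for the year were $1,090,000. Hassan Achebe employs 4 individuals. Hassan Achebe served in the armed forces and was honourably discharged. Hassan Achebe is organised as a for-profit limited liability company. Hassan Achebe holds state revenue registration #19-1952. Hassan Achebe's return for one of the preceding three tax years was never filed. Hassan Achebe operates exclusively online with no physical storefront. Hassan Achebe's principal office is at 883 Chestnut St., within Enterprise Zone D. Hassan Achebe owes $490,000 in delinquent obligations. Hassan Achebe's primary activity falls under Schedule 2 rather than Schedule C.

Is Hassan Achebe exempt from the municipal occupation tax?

(1) not (in enterprise zone) — not satisfied.
(a) not (state-registered) — not satisfied.
(i) not (has storefront) — satisfied.
(ii) receipts ≤ $1,000,000 — fails.
(b): T OR F → true.
So (2) is not satisfied (F AND T).
(a) ≤ 9 employees — satisfied.
(i) no delinquency — fails.
(A) returns current — fails.
(B) >60% out-of-jur. sales — holds.
(C) not (Schedule C activity) — satisfied.
(ii) = F AND T AND T = false.
(b) = F OR F = false.
(3) = T AND F = false.
Overall = F OR F OR F = false.
Exception (nonprofit) — not satisfied.
Result: main false OR exception false → false.

No — not exempt.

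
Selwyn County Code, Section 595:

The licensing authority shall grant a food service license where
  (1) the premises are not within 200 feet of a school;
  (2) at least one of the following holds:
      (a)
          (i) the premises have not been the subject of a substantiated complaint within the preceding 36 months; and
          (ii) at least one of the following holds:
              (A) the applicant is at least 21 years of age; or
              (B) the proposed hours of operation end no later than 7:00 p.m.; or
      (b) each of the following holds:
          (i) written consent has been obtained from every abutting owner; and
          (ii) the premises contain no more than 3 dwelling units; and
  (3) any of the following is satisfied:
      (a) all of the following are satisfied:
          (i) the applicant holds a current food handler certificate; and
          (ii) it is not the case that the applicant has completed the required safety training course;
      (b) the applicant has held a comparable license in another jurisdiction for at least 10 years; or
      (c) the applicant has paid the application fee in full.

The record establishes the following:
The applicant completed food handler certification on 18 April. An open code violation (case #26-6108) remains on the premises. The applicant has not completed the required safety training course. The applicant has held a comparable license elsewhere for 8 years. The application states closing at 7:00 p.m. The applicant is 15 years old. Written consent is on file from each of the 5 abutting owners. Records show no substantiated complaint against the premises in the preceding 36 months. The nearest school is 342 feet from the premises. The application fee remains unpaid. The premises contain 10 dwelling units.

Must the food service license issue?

Yes — granted.

(1) ≥200 ft from school — holds.
(i) no complaint in 36 mo. — holds.
(A) age ≥ 21 — not met.
(B) closes by 7 p.m. — holds.
So (ii) is satisfied (F OR T).
(a): T AND T → true.
(i) all abutters consent — holds.
(ii) ≤ 3 units — not met.
So (b) is not satisfied (T AND F).
(2) = T OR F = true.
(i) food handler cert. — met.
(ii) not (safety training) — holds.
So (a) is satisfied (T AND T).
(b) prior license ≥ 10 yr — not met.
(c) fee paid — not satisfied.
(3) = T OR F OR F = true.
Overall: T AND T AND T → true.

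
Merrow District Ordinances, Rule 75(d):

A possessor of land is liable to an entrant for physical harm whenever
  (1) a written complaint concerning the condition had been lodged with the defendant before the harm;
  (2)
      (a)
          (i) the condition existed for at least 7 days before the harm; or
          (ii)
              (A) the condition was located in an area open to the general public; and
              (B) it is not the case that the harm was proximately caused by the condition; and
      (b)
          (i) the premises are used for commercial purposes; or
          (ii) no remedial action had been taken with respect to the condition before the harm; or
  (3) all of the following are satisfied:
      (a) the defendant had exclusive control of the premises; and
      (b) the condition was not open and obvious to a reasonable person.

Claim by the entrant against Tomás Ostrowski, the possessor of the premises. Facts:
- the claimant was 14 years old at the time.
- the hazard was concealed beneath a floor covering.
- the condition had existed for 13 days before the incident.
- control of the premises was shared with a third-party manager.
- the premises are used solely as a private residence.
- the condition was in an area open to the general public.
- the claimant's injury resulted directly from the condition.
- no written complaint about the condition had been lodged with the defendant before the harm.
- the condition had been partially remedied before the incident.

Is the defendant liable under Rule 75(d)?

(1) complaint lodged — not satisfied.
(i) condition ≥7 days old — met.
(A) public area — met.
(B) not (proximate cause) — fails.
So (ii) is not satisfied (T AND F).
So (a) is satisfied (T OR F).
(i) commercial use — fails.
(ii) no remedial action — not met.
So (b) is not satisfied (F OR F).
So (2) is not satisfied (T AND F).
(a) exclusive control — not satisfied.
(b) not open/obvious — met.
(3) = F AND T = false.
Overall: F OR F OR F → false.

No — not liable.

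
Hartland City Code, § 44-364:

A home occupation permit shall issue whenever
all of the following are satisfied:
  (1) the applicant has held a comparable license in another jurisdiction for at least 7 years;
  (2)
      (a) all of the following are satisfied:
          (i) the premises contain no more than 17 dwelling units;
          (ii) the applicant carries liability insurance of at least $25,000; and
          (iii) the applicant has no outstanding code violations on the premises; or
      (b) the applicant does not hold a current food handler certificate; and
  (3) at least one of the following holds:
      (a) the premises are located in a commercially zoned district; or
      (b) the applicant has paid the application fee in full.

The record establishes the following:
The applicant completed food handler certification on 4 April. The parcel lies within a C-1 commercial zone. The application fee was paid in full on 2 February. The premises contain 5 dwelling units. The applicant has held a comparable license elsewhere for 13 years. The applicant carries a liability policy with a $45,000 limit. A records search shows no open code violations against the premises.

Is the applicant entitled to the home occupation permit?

(1) prior license ≥ 7 yr — met.
(i) ≤ 17 units — holds.
(ii) insurance ≥ $25,000 — holds.
(iii) no code violations — holds.
(a): T AND T AND T → true.
(b) not (food handler cert.) — not met.
(2) = T OR F = true.
(a) commercially zoned — holds.
(b) fee paid — satisfied.
(3) = T OR T = true.
Overall: T AND T AND T → true.

Yes — granted.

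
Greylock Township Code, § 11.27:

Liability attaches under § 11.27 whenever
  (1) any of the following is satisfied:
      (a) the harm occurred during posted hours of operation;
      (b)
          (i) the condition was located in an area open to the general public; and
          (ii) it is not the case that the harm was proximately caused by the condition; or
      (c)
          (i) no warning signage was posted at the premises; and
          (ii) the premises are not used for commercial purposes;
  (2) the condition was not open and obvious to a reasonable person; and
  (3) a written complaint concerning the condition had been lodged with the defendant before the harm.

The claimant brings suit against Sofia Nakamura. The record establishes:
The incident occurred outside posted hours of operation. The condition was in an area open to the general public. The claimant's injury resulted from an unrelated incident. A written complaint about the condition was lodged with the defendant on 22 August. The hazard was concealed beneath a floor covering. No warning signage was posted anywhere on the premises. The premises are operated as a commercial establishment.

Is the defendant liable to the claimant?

(a) during posted hours — not satisfied.
(i) public area — holds.
(ii) not (proximate cause) — met.
(b): T AND T → true.
(i) no signage posted — met.
(ii) not (commercial use) — fails.
So (c) is not satisfied (T AND F).
(1) = F OR T OR F = true.
(2) not open/obvious — satisfied.
(3) complaint lodged — satisfied.
Overall: T AND T AND T → true.

Yes — liable.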